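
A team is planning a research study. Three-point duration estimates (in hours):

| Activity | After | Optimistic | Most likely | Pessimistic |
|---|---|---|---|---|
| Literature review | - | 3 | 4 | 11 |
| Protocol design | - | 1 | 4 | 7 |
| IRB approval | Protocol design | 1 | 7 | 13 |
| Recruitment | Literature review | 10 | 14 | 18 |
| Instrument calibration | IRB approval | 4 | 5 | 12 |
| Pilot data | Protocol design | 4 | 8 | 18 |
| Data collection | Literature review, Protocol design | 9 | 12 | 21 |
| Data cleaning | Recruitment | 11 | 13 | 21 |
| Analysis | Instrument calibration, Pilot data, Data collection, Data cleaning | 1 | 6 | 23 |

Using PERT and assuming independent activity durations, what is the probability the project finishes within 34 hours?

0.058

te_Literature review = (3 + 4·4 + 11)/6 = 30/6 = 5; σ²_Literature review = ((11−3)/6)² = 1.778
te_Protocol design = (1 + 4·4 + 7)/6 = 24/6 = 4; σ²_Protocol design = ((7−1)/6)² = 1.000
te_IRB approval = (1 + 4·7 + 13)/6 = 42/6 = 7; σ²_IRB approval = ((13−1)/6)² = 4.000
te_Recruitment = (10 + 4·14 + 18)/6 = 84/6 = 14; σ²_Recruitment = ((18−10)/6)² = 1.778
te_Instrument calibration = (4 + 4·5 + 12)/6 = 36/6 = 6; σ²_Instrument calibration = ((12−4)/6)² = 1.778
te_Pilot data = (4 + 4·8 + 18)/6 = 54/6 = 9; σ²_Pilot data = ((18−4)/6)² = 5.444
te_Data collection = (9 + 4·12 + 21)/6 = 78/6 = 13; σ²_Data collection = ((21−9)/6)² = 4.000
te_Data cleaning = (11 + 4·13 + 21)/6 = 84/6 = 14; σ²_Data cleaning = ((21−11)/6)² = 2.778
te_Analysis = (1 + 4·6 + 23)/6 = 48/6 = 8; σ²_Analysis = ((23−1)/6)² = 13.444

Forward pass:
ES_Literature review = 0; EF_Literature review = 5
ES_Protocol design = 0; EF_Protocol design = 4
ES_IRB approval = 4; EF_IRB approval = 4+7 = 11
ES_Recruitment = 5; EF_Recruitment = 5+14 = 19
ES_Instrument calibration = 11; EF_Instrument calibration = 11+6 = 17
ES_Pilot data = 4; EF_Pilot data = 4+9 = 13
ES_Data collection = max(EF_Literature review=5, EF_Protocol design=4) = 5; EF_Data collection = 5+13 = 18
ES_Data cleaning = 19; EF_Data cleaning = 19+14 = 33
ES_Analysis = max(EF_Instrument calibration=17, EF_Pilot data=13, EF_Data collection=18, EF_Data cleaning=33) = 33; EF_Analysis = 33+8 = 41
Expected project duration μ = 41 hours. Critical path: Literature review → Recruitment → Data cleaning → Analysis.

Variance along critical path = 1.778 + 1.778 + 2.778 + 13.444 = 19.778; σ = √19.778 = 4.447 hours.
Z = (34 − 41) / 4.447 = -1.574
P(T ≤ 34) = Φ(-1.574) ≈ 0.058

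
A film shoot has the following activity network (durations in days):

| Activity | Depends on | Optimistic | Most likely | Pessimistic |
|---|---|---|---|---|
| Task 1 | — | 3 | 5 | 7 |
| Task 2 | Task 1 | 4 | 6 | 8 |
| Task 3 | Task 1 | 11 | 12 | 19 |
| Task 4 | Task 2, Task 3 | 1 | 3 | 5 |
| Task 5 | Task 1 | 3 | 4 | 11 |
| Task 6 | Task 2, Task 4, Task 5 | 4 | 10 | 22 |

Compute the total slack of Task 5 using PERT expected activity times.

te_Task 1 = (3 + 4·5 + 7)/6 = 30/6 = 5
te_Task 2 = (4 + 4·6 + 8)/6 = 36/6 = 6
te_Task 3 = (11 + 4·12 + 19)/6 = 78/6 = 13
te_Task 4 = (1 + 4·3 + 5)/6 = 18/6 = 3
te_Task 5 = (3 + 4·4 + 11)/6 = 30/6 = 5
te_Task 6 = (4 + 4·10 + 22)/6 = 66/6 = 11

Forward pass:
ES_Task 1 = 0; EF_Task 1 = 5
ES_Task 2 = 5; EF_Task 2 = 5+6 = 11
ES_Task 3 = 5; EF_Task 3 = 5+13 = 18
ES_Task 4 = max(EF_Task 2=11, EF_Task 3=18) = 18; EF_Task 4 = 18+3 = 21
ES_Task 5 = 5; EF_Task 5 = 5+5 = 10
ES_Task 6 = max(EF_Task 2=11, EF_Task 4=21, EF_Task 5=10) = 21; EF_Task 6 = 21+11 = 32
Expected project duration μ = 32 days. Critical path: Task 1 → Task 3 → Task 4 → Task 6.

Backward pass:
LF_Task 6 = 32; LS_Task 6 = 32−11 = 21
LF_Task 5 = LS_Task 6 = 21; LS_Task 5 = 21−5 = 16
LF_Task 4 = LS_Task 6 = 21; LS_Task 4 = 21−3 = 18
LF_Task 3 = LS_Task 4 = 18; LS_Task 3 = 18−13 = 5
LF_Task 2 = min(LS_Task 4=18, LS_Task 6=21) = 18; LS_Task 2 = 18−6 = 12
LF_Task 1 = min(LS_Task 2=12, LS_Task 3=5, LS_Task 5=16) = 5; LS_Task 1 = 5−5 = 0
Slack_Task 5 = LS_Task 5 − ES_Task 5 = 16 − 5 = 11

11 days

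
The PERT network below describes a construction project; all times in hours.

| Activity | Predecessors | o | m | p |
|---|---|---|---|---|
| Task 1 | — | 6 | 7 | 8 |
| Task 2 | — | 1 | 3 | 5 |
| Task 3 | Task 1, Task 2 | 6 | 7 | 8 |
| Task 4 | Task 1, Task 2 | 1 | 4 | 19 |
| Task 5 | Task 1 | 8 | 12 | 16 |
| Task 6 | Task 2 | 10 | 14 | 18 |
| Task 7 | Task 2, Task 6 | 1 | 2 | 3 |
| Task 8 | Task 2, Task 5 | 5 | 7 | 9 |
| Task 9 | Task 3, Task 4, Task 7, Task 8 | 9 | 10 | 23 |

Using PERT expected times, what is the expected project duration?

te_Task 1 = (6 + 4·7 + 8)/6 = 42/6 = 7
te_Task 2 = (1 + 4·3 + 5)/6 = 18/6 = 3
te_Task 3 = (6 + 4·7 + 8)/6 = 42/6 = 7
te_Task 4 = (1 + 4·4 + 19)/6 = 36/6 = 6
te_Task 5 = (8 + 4·12 + 16)/6 = 72/6 = 12
te_Task 6 = (10 + 4·14 + 18)/6 = 84/6 = 14
te_Task 7 = (1 + 4·2 + 3)/6 = 12/6 = 2
te_Task 8 = (5 + 4·7 + 9)/6 = 42/6 = 7
te_Task 9 = (9 + 4·10 + 23)/6 = 72/6 = 12

Forward pass:
ES_Task 1 = 0; EF_Task 1 = 7
ES_Task 2 = 0; EF_Task 2 = 3
ES_Task 3 = max(EF_Task 1=7, EF_Task 2=3) = 7; EF_Task 3 = 7+7 = 14
ES_Task 4 = max(EF_Task 1=7, EF_Task 2=3) = 7; EF_Task 4 = 7+6 = 13
ES_Task 5 = 7; EF_Task 5 = 7+12 = 19
ES_Task 6 = 3; EF_Task 6 = 3+14 = 17
ES_Task 7 = max(EF_Task 2=3, EF_Task 6=17) = 17; EF_Task 7 = 17+2 = 19
ES_Task 8 = max(EF_Task 2=3, EF_Task 5=19) = 19; EF_Task 8 = 19+7 = 26
ES_Task 9 = max(EF_Task 3=14, EF_Task 4=13, EF_Task 7=19, EF_Task 8=26) = 26; EF_Task 9 = 26+12 = 38
Expected project duration μ = 38 hours. Critical path: Task 1 → Task 5 → Task 8 → Task 9.

38 hours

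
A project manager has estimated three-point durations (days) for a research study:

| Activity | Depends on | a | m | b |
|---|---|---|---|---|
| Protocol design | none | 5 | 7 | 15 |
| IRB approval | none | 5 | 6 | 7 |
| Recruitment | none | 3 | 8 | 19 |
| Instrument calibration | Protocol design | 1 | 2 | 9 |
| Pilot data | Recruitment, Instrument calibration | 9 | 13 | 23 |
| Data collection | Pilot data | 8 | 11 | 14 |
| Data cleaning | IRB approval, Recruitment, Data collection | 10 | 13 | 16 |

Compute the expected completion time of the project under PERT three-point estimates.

49 days

te_Protocol design = (5 + 4·7 + 15)/6 = 48/6 = 8
te_IRB approval = (5 + 4·6 + 7)/6 = 36/6 = 6
te_Recruitment = (3 + 4·8 + 19)/6 = 54/6 = 9
te_Instrument calibration = (1 + 4·2 + 9)/6 = 18/6 = 3
te_Pilot data = (9 + 4·13 + 23)/6 = 84/6 = 14
te_Data collection = (8 + 4·11 + 14)/6 = 66/6 = 11
te_Data cleaning = (10 + 4·13 + 16)/6 = 78/6 = 13

Forward pass:
ES_Protocol design = 0; EF_Protocol design = 8
ES_IRB approval = 0; EF_IRB approval = 6
ES_Recruitment = 0; EF_Recruitment = 9
ES_Instrument calibration = 8; EF_Instrument calibration = 8+3 = 11
ES_Pilot data = max(EF_Recruitment=9, EF_Instrument calibration=11) = 11; EF_Pilot data = 11+14 = 25
ES_Data collection = 25; EF_Data collection = 25+11 = 36
ES_Data cleaning = max(EF_IRB approval=6, EF_Recruitment=9, EF_Data collection=36) = 36; EF_Data cleaning = 36+13 = 49
Expected project duration μ = 49 days. Critical path: Protocol design → Instrument calibration → Pilot data → Data collection → Data cleaning.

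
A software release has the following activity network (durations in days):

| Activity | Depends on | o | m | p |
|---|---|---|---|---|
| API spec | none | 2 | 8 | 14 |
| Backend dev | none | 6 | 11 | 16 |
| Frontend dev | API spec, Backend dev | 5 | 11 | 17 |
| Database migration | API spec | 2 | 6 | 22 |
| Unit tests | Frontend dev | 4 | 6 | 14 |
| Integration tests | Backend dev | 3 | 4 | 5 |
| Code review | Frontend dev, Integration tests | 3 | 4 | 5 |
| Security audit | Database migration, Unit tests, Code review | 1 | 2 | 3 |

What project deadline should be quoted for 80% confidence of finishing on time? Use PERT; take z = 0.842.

33.6 days

te_API spec = (2 + 4·8 + 14)/6 = 48/6 = 8; σ²_API spec = ((14−2)/6)² = 4.000
te_Backend dev = (6 + 4·11 + 16)/6 = 66/6 = 11; σ²_Backend dev = ((16−6)/6)² = 2.778
te_Frontend dev = (5 + 4·11 + 17)/6 = 66/6 = 11; σ²_Frontend dev = ((17−5)/6)² = 4.000
te_Database migration = (2 + 4·6 + 22)/6 = 48/6 = 8; σ²_Database migration = ((22−2)/6)² = 11.111
te_Unit tests = (4 + 4·6 + 14)/6 = 42/6 = 7; σ²_Unit tests = ((14−4)/6)² = 2.778
te_Integration tests = (3 + 4·4 + 5)/6 = 24/6 = 4; σ²_Integration tests = ((5−3)/6)² = 0.111
te_Code review = (3 + 4·4 + 5)/6 = 24/6 = 4; σ²_Code review = ((5−3)/6)² = 0.111
te_Security audit = (1 + 4·2 + 3)/6 = 12/6 = 2; σ²_Security audit = ((3−1)/6)² = 0.111

Forward pass:
ES_API spec = 0; EF_API spec = 8
ES_Backend dev = 0; EF_Backend dev = 11
ES_Frontend dev = max(EF_API spec=8, EF_Backend dev=11) = 11; EF_Frontend dev = 11+11 = 22
ES_Database migration = 8; EF_Database migration = 8+8 = 16
ES_Unit tests = 22; EF_Unit tests = 22+7 = 29
ES_Integration tests = 11; EF_Integration tests = 11+4 = 15
ES_Code review = max(EF_Frontend dev=22, EF_Integration tests=15) = 22; EF_Code review = 22+4 = 26
ES_Security audit = max(EF_Database migration=16, EF_Unit tests=29, EF_Code review=26) = 29; EF_Security audit = 29+2 = 31
Expected project duration μ = 31 days. Critical path: Backend dev → Frontend dev → Unit tests → Security audit.

Variance along critical path = 2.778 + 4.000 + 2.778 + 0.111 = 9.667; σ = 3.109 days.
D = μ + z·σ = 31 + 0.842·3.109 = 33.6 days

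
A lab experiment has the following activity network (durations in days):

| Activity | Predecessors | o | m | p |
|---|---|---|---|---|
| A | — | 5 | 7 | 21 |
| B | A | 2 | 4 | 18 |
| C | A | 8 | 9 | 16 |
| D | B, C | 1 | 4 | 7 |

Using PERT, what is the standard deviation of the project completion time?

te_A = (5 + 4·7 + 21)/6 = 54/6 = 9; σ²_A = ((21−5)/6)² = 7.111
te_B = (2 + 4·4 + 18)/6 = 36/6 = 6; σ²_B = ((18−2)/6)² = 7.111
te_C = (8 + 4·9 + 16)/6 = 60/6 = 10; σ²_C = ((16−8)/6)² = 1.778
te_D = (1 + 4·4 + 7)/6 = 24/6 = 4; σ²_D = ((7−1)/6)² = 1.000

Forward pass:
ES_A = 0; EF_A = 9
ES_B = 9; EF_B = 9+6 = 15
ES_C = 9; EF_C = 9+10 = 19
ES_D = max(EF_B=15, EF_C=19) = 19; EF_D = 19+4 = 23
Expected project duration μ = 23 days. Critical path: A → C → D.

Variance along critical path = 7.111 + 1.778 + 1.000 = 9.889
σ = √9.889 = 3.145 days

3.14 days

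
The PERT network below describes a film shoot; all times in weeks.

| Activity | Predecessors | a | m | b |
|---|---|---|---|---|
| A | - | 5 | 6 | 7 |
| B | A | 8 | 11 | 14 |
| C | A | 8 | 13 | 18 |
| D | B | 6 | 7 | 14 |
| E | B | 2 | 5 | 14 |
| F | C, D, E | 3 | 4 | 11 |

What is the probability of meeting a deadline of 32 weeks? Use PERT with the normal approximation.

te_A = (5 + 4·6 + 7)/6 = 36/6 = 6; σ²_A = ((7−5)/6)² = 0.111
te_B = (8 + 4·11 + 14)/6 = 66/6 = 11; σ²_B = ((14−8)/6)² = 1.000
te_C = (8 + 4·13 + 18)/6 = 78/6 = 13; σ²_C = ((18−8)/6)² = 2.778
te_D = (6 + 4·7 + 14)/6 = 48/6 = 8; σ²_D = ((14−6)/6)² = 1.778
te_E = (2 + 4·5 + 14)/6 = 36/6 = 6; σ²_E = ((14−2)/6)² = 4.000
te_F = (3 + 4·4 + 11)/6 = 30/6 = 5; σ²_F = ((11−3)/6)² = 1.778

Forward pass:
ES_A = 0; EF_A = 6
ES_B = 6; EF_B = 6+11 = 17
ES_C = 6; EF_C = 6+13 = 19
ES_D = 17; EF_D = 17+8 = 25
ES_E = 17; EF_E = 17+6 = 23
ES_F = max(EF_C=19, EF_D=25, EF_E=23) = 25; EF_F = 25+5 = 30
Expected project duration μ = 30 weeks. Critical path: A → B → D → F.

Variance along critical path = 0.111 + 1.000 + 1.778 + 1.778 = 4.667; σ = √4.667 = 2.160 weeks.
Z = (32 − 30) / 2.160 = 0.926
P(T ≤ 32) = Φ(0.926) ≈ 0.823

0.823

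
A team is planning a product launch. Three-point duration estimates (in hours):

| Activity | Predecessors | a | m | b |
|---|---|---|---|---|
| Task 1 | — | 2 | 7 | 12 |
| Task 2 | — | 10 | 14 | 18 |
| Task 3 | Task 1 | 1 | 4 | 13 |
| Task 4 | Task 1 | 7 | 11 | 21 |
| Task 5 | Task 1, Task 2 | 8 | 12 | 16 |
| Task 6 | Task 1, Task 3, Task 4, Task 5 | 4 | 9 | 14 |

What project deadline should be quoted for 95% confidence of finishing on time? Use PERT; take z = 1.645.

39.1 hours

te_Task 1 = (2 + 4·7 + 12)/6 = 42/6 = 7; σ²_Task 1 = ((12−2)/6)² = 2.778
te_Task 2 = (10 + 4·14 + 18)/6 = 84/6 = 14; σ²_Task 2 = ((18−10)/6)² = 1.778
te_Task 3 = (1 + 4·4 + 13)/6 = 30/6 = 5; σ²_Task 3 = ((13−1)/6)² = 4.000
te_Task 4 = (7 + 4·11 + 21)/6 = 72/6 = 12; σ²_Task 4 = ((21−7)/6)² = 5.444
te_Task 5 = (8 + 4·12 + 16)/6 = 72/6 = 12; σ²_Task 5 = ((16−8)/6)² = 1.778
te_Task 6 = (4 + 4·9 + 14)/6 = 54/6 = 9; σ²_Task 6 = ((14−4)/6)² = 2.778

Forward pass:
ES_Task 1 = 0; EF_Task 1 = 7
ES_Task 2 = 0; EF_Task 2 = 14
ES_Task 3 = 7; EF_Task 3 = 7+5 = 12
ES_Task 4 = 7; EF_Task 4 = 7+12 = 19
ES_Task 5 = max(EF_Task 1=7, EF_Task 2=14) = 14; EF_Task 5 = 14+12 = 26
ES_Task 6 = max(EF_Task 1=7, EF_Task 3=12, EF_Task 4=19, EF_Task 5=26) = 26; EF_Task 6 = 26+9 = 35
Expected project duration μ = 35 hours. Critical path: Task 2 → Task 5 → Task 6.

Variance along critical path = 1.778 + 1.778 + 2.778 = 6.333; σ = 2.517 hours.
D = μ + z·σ = 35 + 1.645·2.517 = 39.1 hours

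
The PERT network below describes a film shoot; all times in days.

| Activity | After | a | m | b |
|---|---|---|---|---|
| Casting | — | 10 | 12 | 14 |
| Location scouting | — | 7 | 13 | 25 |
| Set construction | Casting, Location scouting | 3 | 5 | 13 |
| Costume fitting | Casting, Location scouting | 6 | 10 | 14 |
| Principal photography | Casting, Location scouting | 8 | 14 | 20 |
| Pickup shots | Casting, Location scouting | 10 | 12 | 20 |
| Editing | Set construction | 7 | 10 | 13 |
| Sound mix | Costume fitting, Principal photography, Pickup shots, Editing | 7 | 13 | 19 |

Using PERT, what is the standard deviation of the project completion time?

te_Casting = (10 + 4·12 + 14)/6 = 72/6 = 12; σ²_Casting = ((14−10)/6)² = 0.444
te_Location scouting = (7 + 4·13 + 25)/6 = 84/6 = 14; σ²_Location scouting = ((25−7)/6)² = 9.000
te_Set construction = (3 + 4·5 + 13)/6 = 36/6 = 6; σ²_Set construction = ((13−3)/6)² = 2.778
te_Costume fitting = (6 + 4·10 + 14)/6 = 60/6 = 10; σ²_Costume fitting = ((14−6)/6)² = 1.778
te_Principal photography = (8 + 4·14 + 20)/6 = 84/6 = 14; σ²_Principal photography = ((20−8)/6)² = 4.000
te_Pickup shots = (10 + 4·12 + 20)/6 = 78/6 = 13; σ²_Pickup shots = ((20−10)/6)² = 2.778
te_Editing = (7 + 4·10 + 13)/6 = 60/6 = 10; σ²_Editing = ((13−7)/6)² = 1.000
te_Sound mix = (7 + 4·13 + 19)/6 = 78/6 = 13; σ²_Sound mix = ((19−7)/6)² = 4.000

Forward pass:
ES_Casting = 0; EF_Casting = 12
ES_Location scouting = 0; EF_Location scouting = 14
ES_Set construction = max(EF_Casting=12, EF_Location scouting=14) = 14; EF_Set construction = 14+6 = 20
ES_Costume fitting = max(EF_Casting=12, EF_Location scouting=14) = 14; EF_Costume fitting = 14+10 = 24
ES_Principal photography = max(EF_Casting=12, EF_Location scouting=14) = 14; EF_Principal photography = 14+14 = 28
ES_Pickup shots = max(EF_Casting=12, EF_Location scouting=14) = 14; EF_Pickup shots = 14+13 = 27
ES_Editing = 20; EF_Editing = 20+10 = 30
ES_Sound mix = max(EF_Costume fitting=24, EF_Principal photography=28, EF_Pickup shots=27, EF_Editing=30) = 30; EF_Sound mix = 30+13 = 43
Expected project duration μ = 43 days. Critical path: Location scouting → Set construction → Editing → Sound mix.

Variance along critical path = 9.000 + 2.778 + 1.000 + 4.000 = 16.778
σ = √16.778 = 4.096 days

4.10 days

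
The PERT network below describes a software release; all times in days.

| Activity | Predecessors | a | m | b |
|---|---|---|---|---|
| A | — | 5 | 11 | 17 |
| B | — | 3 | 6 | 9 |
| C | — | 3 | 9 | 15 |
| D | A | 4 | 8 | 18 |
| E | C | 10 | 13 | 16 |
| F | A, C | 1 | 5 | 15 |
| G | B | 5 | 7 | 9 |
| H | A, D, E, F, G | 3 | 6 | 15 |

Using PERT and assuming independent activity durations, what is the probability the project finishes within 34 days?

0.952

te_A = (5 + 4·11 + 17)/6 = 66/6 = 11; σ²_A = ((17−5)/6)² = 4.000
te_B = (3 + 4·6 + 9)/6 = 36/6 = 6; σ²_B = ((9−3)/6)² = 1.000
te_C = (3 + 4·9 + 15)/6 = 54/6 = 9; σ²_C = ((15−3)/6)² = 4.000
te_D = (4 + 4·8 + 18)/6 = 54/6 = 9; σ²_D = ((18−4)/6)² = 5.444
te_E = (10 + 4·13 + 16)/6 = 78/6 = 13; σ²_E = ((16−10)/6)² = 1.000
te_F = (1 + 4·5 + 15)/6 = 36/6 = 6; σ²_F = ((15−1)/6)² = 5.444
te_G = (5 + 4·7 + 9)/6 = 42/6 = 7; σ²_G = ((9−5)/6)² = 0.444
te_H = (3 + 4·6 + 15)/6 = 42/6 = 7; σ²_H = ((15−3)/6)² = 4.000

Forward pass:
ES_A = 0; EF_A = 11
ES_B = 0; EF_B = 6
ES_C = 0; EF_C = 9
ES_D = 11; EF_D = 11+9 = 20
ES_E = 9; EF_E = 9+13 = 22
ES_F = max(EF_A=11, EF_C=9) = 11; EF_F = 11+6 = 17
ES_G = 6; EF_G = 6+7 = 13
ES_H = max(EF_A=11, EF_D=20, EF_E=22, EF_F=17, EF_G=13) = 22; EF_H = 22+7 = 29
Expected project duration μ = 29 days. Critical path: C → E → H.

Variance along critical path = 4.000 + 1.000 + 4.000 = 9.000; σ = √9.000 = 3.000 days.
Z = (34 − 29) / 3.000 = 1.667
P(T ≤ 34) = Φ(1.667) ≈ 0.952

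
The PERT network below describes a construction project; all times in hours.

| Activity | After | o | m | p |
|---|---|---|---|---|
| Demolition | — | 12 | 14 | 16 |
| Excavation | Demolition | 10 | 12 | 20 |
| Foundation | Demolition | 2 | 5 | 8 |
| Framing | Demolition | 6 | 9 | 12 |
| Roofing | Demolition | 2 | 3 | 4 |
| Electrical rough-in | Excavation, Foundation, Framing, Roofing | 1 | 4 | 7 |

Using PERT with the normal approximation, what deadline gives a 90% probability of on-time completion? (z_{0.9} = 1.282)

te_Demolition = (12 + 4·14 + 16)/6 = 84/6 = 14; σ²_Demolition = ((16−12)/6)² = 0.444
te_Excavation = (10 + 4·12 + 20)/6 = 78/6 = 13; σ²_Excavation = ((20−10)/6)² = 2.778
te_Foundation = (2 + 4·5 + 8)/6 = 30/6 = 5; σ²_Foundation = ((8−2)/6)² = 1.000
te_Framing = (6 + 4·9 + 12)/6 = 54/6 = 9; σ²_Framing = ((12−6)/6)² = 1.000
te_Roofing = (2 + 4·3 + 4)/6 = 18/6 = 3; σ²_Roofing = ((4−2)/6)² = 0.111
te_Electrical rough-in = (1 + 4·4 + 7)/6 = 24/6 = 4; σ²_Electrical rough-in = ((7−1)/6)² = 1.000

Forward pass:
ES_Demolition = 0; EF_Demolition = 14
ES_Excavation = 14; EF_Excavation = 14+13 = 27
ES_Foundation = 14; EF_Foundation = 14+5 = 19
ES_Framing = 14; EF_Framing = 14+9 = 23
ES_Roofing = 14; EF_Roofing = 14+3 = 17
ES_Electrical rough-in = max(EF_Excavation=27, EF_Foundation=19, EF_Framing=23, EF_Roofing=17) = 27; EF_Electrical rough-in = 27+4 = 31
Expected project duration μ = 31 hours. Critical path: Demolition → Excavation → Electrical rough-in.

Variance along critical path = 0.444 + 2.778 + 1.000 = 4.222; σ = 2.055 hours.
D = μ + z·σ = 31 + 1.282·2.055 = 33.6 hours

33.6 hours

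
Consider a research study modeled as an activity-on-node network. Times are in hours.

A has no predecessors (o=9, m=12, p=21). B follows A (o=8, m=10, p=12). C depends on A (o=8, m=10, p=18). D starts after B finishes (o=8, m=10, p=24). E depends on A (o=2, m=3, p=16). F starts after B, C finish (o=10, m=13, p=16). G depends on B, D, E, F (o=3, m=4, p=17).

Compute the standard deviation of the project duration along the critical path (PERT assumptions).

3.64 hours

te_A = (9 + 4·12 + 21)/6 = 78/6 = 13; σ²_A = ((21−9)/6)² = 4.000
te_B = (8 + 4·10 + 12)/6 = 60/6 = 10; σ²_B = ((12−8)/6)² = 0.444
te_C = (8 + 4·10 + 18)/6 = 66/6 = 11; σ²_C = ((18−8)/6)² = 2.778
te_D = (8 + 4·10 + 24)/6 = 72/6 = 12; σ²_D = ((24−8)/6)² = 7.111
te_E = (2 + 4·3 + 16)/6 = 30/6 = 5; σ²_E = ((16−2)/6)² = 5.444
te_F = (10 + 4·13 + 16)/6 = 78/6 = 13; σ²_F = ((16−10)/6)² = 1.000
te_G = (3 + 4·4 + 17)/6 = 36/6 = 6; σ²_G = ((17−3)/6)² = 5.444

Forward pass:
ES_A = 0; EF_A = 13
ES_B = 13; EF_B = 13+10 = 23
ES_C = 13; EF_C = 13+11 = 24
ES_D = 23; EF_D = 23+12 = 35
ES_E = 13; EF_E = 13+5 = 18
ES_F = max(EF_B=23, EF_C=24) = 24; EF_F = 24+13 = 37
ES_G = max(EF_B=23, EF_D=35, EF_E=18, EF_F=37) = 37; EF_G = 37+6 = 43
Expected project duration μ = 43 hours. Critical path: A → C → F → G.

Variance along critical path = 4.000 + 2.778 + 1.000 + 5.444 = 13.222
σ = √13.222 = 3.636 hours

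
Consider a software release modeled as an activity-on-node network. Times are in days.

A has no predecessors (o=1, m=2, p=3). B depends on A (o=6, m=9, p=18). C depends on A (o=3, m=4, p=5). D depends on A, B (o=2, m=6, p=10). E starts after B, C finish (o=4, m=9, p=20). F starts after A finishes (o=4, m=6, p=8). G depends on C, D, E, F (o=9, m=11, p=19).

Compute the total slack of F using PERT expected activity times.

14 days

te_A = (1 + 4·2 + 3)/6 = 12/6 = 2
te_B = (6 + 4·9 + 18)/6 = 60/6 = 10
te_C = (3 + 4·4 + 5)/6 = 24/6 = 4
te_D = (2 + 4·6 + 10)/6 = 36/6 = 6
te_E = (4 + 4·9 + 20)/6 = 60/6 = 10
te_F = (4 + 4·6 + 8)/6 = 36/6 = 6
te_G = (9 + 4·11 + 19)/6 = 72/6 = 12

Forward pass:
ES_A = 0; EF_A = 2
ES_B = 2; EF_B = 2+10 = 12
ES_C = 2; EF_C = 2+4 = 6
ES_D = max(EF_A=2, EF_B=12) = 12; EF_D = 12+6 = 18
ES_E = max(EF_B=12, EF_C=6) = 12; EF_E = 12+10 = 22
ES_F = 2; EF_F = 2+6 = 8
ES_G = max(EF_C=6, EF_D=18, EF_E=22, EF_F=8) = 22; EF_G = 22+12 = 34
Expected project duration μ = 34 days. Critical path: A → B → E → G.

Backward pass:
LF_G = 34; LS_G = 34−12 = 22
LF_F = LS_G = 22; LS_F = 22−6 = 16
LF_E = LS_G = 22; LS_E = 22−10 = 12
LF_D = LS_G = 22; LS_D = 22−6 = 16
LF_C = min(LS_E=12, LS_G=22) = 12; LS_C = 12−4 = 8
LF_B = min(LS_D=16, LS_E=12) = 12; LS_B = 12−10 = 2
LF_A = min(LS_B=2, LS_C=8, LS_D=16, LS_F=16) = 2; LS_A = 2−2 = 0
Slack_F = LS_F − ES_F = 16 − 2 = 14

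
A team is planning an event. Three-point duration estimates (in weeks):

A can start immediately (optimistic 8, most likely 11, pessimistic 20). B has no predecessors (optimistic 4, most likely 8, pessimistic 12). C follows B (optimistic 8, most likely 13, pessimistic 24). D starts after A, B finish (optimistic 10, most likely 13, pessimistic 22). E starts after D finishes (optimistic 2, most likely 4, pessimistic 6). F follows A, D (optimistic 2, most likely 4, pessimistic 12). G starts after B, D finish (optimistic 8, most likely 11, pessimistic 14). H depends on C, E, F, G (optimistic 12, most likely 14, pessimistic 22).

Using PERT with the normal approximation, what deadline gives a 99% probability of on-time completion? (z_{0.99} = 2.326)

te_A = (8 + 4·11 + 20)/6 = 72/6 = 12; σ²_A = ((20−8)/6)² = 4.000
te_B = (4 + 4·8 + 12)/6 = 48/6 = 8; σ²_B = ((12−4)/6)² = 1.778
te_C = (8 + 4·13 + 24)/6 = 84/6 = 14; σ²_C = ((24−8)/6)² = 7.111
te_D = (10 + 4·13 + 22)/6 = 84/6 = 14; σ²_D = ((22−10)/6)² = 4.000
te_E = (2 + 4·4 + 6)/6 = 24/6 = 4; σ²_E = ((6−2)/6)² = 0.444
te_F = (2 + 4·4 + 12)/6 = 30/6 = 5; σ²_F = ((12−2)/6)² = 2.778
te_G = (8 + 4·11 + 14)/6 = 66/6 = 11; σ²_G = ((14−8)/6)² = 1.000
te_H = (12 + 4·14 + 22)/6 = 90/6 = 15; σ²_H = ((22−12)/6)² = 2.778

Forward pass:
ES_A = 0; EF_A = 12
ES_B = 0; EF_B = 8
ES_C = 8; EF_C = 8+14 = 22
ES_D = max(EF_A=12, EF_B=8) = 12; EF_D = 12+14 = 26
ES_E = 26; EF_E = 26+4 = 30
ES_F = max(EF_A=12, EF_D=26) = 26; EF_F = 26+5 = 31
ES_G = max(EF_B=8, EF_D=26) = 26; EF_G = 26+11 = 37
ES_H = max(EF_C=22, EF_E=30, EF_F=31, EF_G=37) = 37; EF_H = 37+15 = 52
Expected project duration μ = 52 weeks. Critical path: A → D → G → H.

Variance along critical path = 4.000 + 4.000 + 1.000 + 2.778 = 11.778; σ = 3.432 weeks.
D = μ + z·σ = 52 + 2.326·3.432 = 60.0 weeks

60.0 weeks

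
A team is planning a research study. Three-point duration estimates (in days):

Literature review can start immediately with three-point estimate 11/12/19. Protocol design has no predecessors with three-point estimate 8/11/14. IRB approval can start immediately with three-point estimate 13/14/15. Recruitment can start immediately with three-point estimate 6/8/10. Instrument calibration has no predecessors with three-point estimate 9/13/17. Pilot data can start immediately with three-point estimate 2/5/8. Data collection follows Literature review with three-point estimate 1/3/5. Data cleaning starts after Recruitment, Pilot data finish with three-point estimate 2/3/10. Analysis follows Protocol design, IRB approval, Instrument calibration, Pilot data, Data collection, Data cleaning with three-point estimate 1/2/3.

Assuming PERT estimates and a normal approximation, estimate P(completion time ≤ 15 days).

te_Literature review = (11 + 4·12 + 19)/6 = 78/6 = 13; σ²_Literature review = ((19−11)/6)² = 1.778
te_Protocol design = (8 + 4·11 + 14)/6 = 66/6 = 11; σ²_Protocol design = ((14−8)/6)² = 1.000
te_IRB approval = (13 + 4·14 + 15)/6 = 84/6 = 14; σ²_IRB approval = ((15−13)/6)² = 0.111
te_Recruitment = (6 + 4·8 + 10)/6 = 48/6 = 8; σ²_Recruitment = ((10−6)/6)² = 0.444
te_Instrument calibration = (9 + 4·13 + 17)/6 = 78/6 = 13; σ²_Instrument calibration = ((17−9)/6)² = 1.778
te_Pilot data = (2 + 4·5 + 8)/6 = 30/6 = 5; σ²_Pilot data = ((8−2)/6)² = 1.000
te_Data collection = (1 + 4·3 + 5)/6 = 18/6 = 3; σ²_Data collection = ((5−1)/6)² = 0.444
te_Data cleaning = (2 + 4·3 + 10)/6 = 24/6 = 4; σ²_Data cleaning = ((10−2)/6)² = 1.778
te_Analysis = (1 + 4·2 + 3)/6 = 12/6 = 2; σ²_Analysis = ((3−1)/6)² = 0.111

Forward pass:
ES_Literature review = 0; EF_Literature review = 13
ES_Protocol design = 0; EF_Protocol design = 11
ES_IRB approval = 0; EF_IRB approval = 14
ES_Recruitment = 0; EF_Recruitment = 8
ES_Instrument calibration = 0; EF_Instrument calibration = 13
ES_Pilot data = 0; EF_Pilot data = 5
ES_Data collection = 13; EF_Data collection = 13+3 = 16
ES_Data cleaning = max(EF_Recruitment=8, EF_Pilot data=5) = 8; EF_Data cleaning = 8+4 = 12
ES_Analysis = max(EF_Protocol design=11, EF_IRB approval=14, EF_Instrument calibration=13, EF_Pilot data=5, EF_Data collection=16, EF_Data cleaning=12) = 16; EF_Analysis = 16+2 = 18
Expected project duration μ = 18 days. Critical path: Literature review → Data collection → Analysis.

Variance along critical path = 1.778 + 0.444 + 0.111 = 2.333; σ = √2.333 = 1.528 days.
Z = (15 − 18) / 1.528 = -1.964
P(T ≤ 15) = Φ(-1.964) ≈ 0.025

0.025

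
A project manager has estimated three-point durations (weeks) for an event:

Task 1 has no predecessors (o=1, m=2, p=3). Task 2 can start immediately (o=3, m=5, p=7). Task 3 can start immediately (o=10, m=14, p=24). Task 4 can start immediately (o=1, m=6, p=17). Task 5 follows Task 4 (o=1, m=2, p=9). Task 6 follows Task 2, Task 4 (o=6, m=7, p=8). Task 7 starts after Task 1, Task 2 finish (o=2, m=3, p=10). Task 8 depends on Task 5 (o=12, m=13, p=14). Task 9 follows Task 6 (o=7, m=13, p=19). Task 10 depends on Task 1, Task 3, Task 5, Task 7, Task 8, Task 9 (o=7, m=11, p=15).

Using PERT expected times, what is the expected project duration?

38 weeks

te_Task 1 = (1 + 4·2 + 3)/6 = 12/6 = 2
te_Task 2 = (3 + 4·5 + 7)/6 = 30/6 = 5
te_Task 3 = (10 + 4·14 + 24)/6 = 90/6 = 15
te_Task 4 = (1 + 4·6 + 17)/6 = 42/6 = 7
te_Task 5 = (1 + 4·2 + 9)/6 = 18/6 = 3
te_Task 6 = (6 + 4·7 + 8)/6 = 42/6 = 7
te_Task 7 = (2 + 4·3 + 10)/6 = 24/6 = 4
te_Task 8 = (12 + 4·13 + 14)/6 = 78/6 = 13
te_Task 9 = (7 + 4·13 + 19)/6 = 78/6 = 13
te_Task 10 = (7 + 4·11 + 15)/6 = 66/6 = 11

Forward pass:
ES_Task 1 = 0; EF_Task 1 = 2
ES_Task 2 = 0; EF_Task 2 = 5
ES_Task 3 = 0; EF_Task 3 = 15
ES_Task 4 = 0; EF_Task 4 = 7
ES_Task 5 = 7; EF_Task 5 = 7+3 = 10
ES_Task 6 = max(EF_Task 2=5, EF_Task 4=7) = 7; EF_Task 6 = 7+7 = 14
ES_Task 7 = max(EF_Task 1=2, EF_Task 2=5) = 5; EF_Task 7 = 5+4 = 9
ES_Task 8 = 10; EF_Task 8 = 10+13 = 23
ES_Task 9 = 14; EF_Task 9 = 14+13 = 27
ES_Task 10 = max(EF_Task 1=2, EF_Task 3=15, EF_Task 5=10, EF_Task 7=9, EF_Task 8=23, EF_Task 9=27) = 27; EF_Task 10 = 27+11 = 38
Expected project duration μ = 38 weeks. Critical path: Task 4 → Task 6 → Task 9 → Task 10.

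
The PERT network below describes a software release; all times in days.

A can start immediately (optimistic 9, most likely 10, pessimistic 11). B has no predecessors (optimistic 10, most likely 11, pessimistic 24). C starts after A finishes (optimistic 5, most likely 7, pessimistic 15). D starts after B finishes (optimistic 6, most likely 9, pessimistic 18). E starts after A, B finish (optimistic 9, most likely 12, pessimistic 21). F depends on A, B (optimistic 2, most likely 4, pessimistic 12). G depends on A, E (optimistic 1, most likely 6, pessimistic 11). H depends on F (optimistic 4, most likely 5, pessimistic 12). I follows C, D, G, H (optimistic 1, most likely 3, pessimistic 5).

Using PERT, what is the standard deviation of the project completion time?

3.56 days

te_A = (9 + 4·10 + 11)/6 = 60/6 = 10; σ²_A = ((11−9)/6)² = 0.111
te_B = (10 + 4·11 + 24)/6 = 78/6 = 13; σ²_B = ((24−10)/6)² = 5.444
te_C = (5 + 4·7 + 15)/6 = 48/6 = 8; σ²_C = ((15−5)/6)² = 2.778
te_D = (6 + 4·9 + 18)/6 = 60/6 = 10; σ²_D = ((18−6)/6)² = 4.000
te_E = (9 + 4·12 + 21)/6 = 78/6 = 13; σ²_E = ((21−9)/6)² = 4.000
te_F = (2 + 4·4 + 12)/6 = 30/6 = 5; σ²_F = ((12−2)/6)² = 2.778
te_G = (1 + 4·6 + 11)/6 = 36/6 = 6; σ²_G = ((11−1)/6)² = 2.778
te_H = (4 + 4·5 + 12)/6 = 36/6 = 6; σ²_H = ((12−4)/6)² = 1.778
te_I = (1 + 4·3 + 5)/6 = 18/6 = 3; σ²_I = ((5−1)/6)² = 0.444

Forward pass:
ES_A = 0; EF_A = 10
ES_B = 0; EF_B = 13
ES_C = 10; EF_C = 10+8 = 18
ES_D = 13; EF_D = 13+10 = 23
ES_E = max(EF_A=10, EF_B=13) = 13; EF_E = 13+13 = 26
ES_F = max(EF_A=10, EF_B=13) = 13; EF_F = 13+5 = 18
ES_G = max(EF_A=10, EF_E=26) = 26; EF_G = 26+6 = 32
ES_H = 18; EF_H = 18+6 = 24
ES_I = max(EF_C=18, EF_D=23, EF_G=32, EF_H=24) = 32; EF_I = 32+3 = 35
Expected project duration μ = 35 days. Critical path: B → E → G → I.

Variance along critical path = 5.444 + 4.000 + 2.778 + 0.444 = 12.667
σ = √12.667 = 3.559 days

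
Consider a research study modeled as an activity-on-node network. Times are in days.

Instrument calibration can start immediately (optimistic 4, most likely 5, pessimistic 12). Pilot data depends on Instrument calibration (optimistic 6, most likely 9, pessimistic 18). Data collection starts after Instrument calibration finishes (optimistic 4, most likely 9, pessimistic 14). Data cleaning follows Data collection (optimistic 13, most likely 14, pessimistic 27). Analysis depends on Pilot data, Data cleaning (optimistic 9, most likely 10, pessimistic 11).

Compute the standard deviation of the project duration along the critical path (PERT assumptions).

te_Instrument calibration = (4 + 4·5 + 12)/6 = 36/6 = 6; σ²_Instrument calibration = ((12−4)/6)² = 1.778
te_Pilot data = (6 + 4·9 + 18)/6 = 60/6 = 10; σ²_Pilot data = ((18−6)/6)² = 4.000
te_Data collection = (4 + 4·9 + 14)/6 = 54/6 = 9; σ²_Data collection = ((14−4)/6)² = 2.778
te_Data cleaning = (13 + 4·14 + 27)/6 = 96/6 = 16; σ²_Data cleaning = ((27−13)/6)² = 5.444
te_Analysis = (9 + 4·10 + 11)/6 = 60/6 = 10; σ²_Analysis = ((11−9)/6)² = 0.111

Forward pass:
ES_Instrument calibration = 0; EF_Instrument calibration = 6
ES_Pilot data = 6; EF_Pilot data = 6+10 = 16
ES_Data collection = 6; EF_Data collection = 6+9 = 15
ES_Data cleaning = 15; EF_Data cleaning = 15+16 = 31
ES_Analysis = max(EF_Pilot data=16, EF_Data cleaning=31) = 31; EF_Analysis = 31+10 = 41
Expected project duration μ = 41 days. Critical path: Instrument calibration → Data collection → Data cleaning → Analysis.

Variance along critical path = 1.778 + 2.778 + 5.444 + 0.111 = 10.111
σ = √10.111 = 3.180 days

3.18 days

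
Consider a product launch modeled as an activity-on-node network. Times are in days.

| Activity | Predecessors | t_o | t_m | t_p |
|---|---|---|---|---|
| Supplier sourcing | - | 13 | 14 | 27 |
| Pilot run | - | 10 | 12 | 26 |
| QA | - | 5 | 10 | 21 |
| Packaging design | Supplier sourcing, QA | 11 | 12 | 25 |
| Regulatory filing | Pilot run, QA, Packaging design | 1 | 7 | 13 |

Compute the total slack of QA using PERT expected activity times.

te_Supplier sourcing = (13 + 4·14 + 27)/6 = 96/6 = 16
te_Pilot run = (10 + 4·12 + 26)/6 = 84/6 = 14
te_QA = (5 + 4·10 + 21)/6 = 66/6 = 11
te_Packaging design = (11 + 4·12 + 25)/6 = 84/6 = 14
te_Regulatory filing = (1 + 4·7 + 13)/6 = 42/6 = 7

Forward pass:
ES_Supplier sourcing = 0; EF_Supplier sourcing = 16
ES_Pilot run = 0; EF_Pilot run = 14
ES_QA = 0; EF_QA = 11
ES_Packaging design = max(EF_Supplier sourcing=16, EF_QA=11) = 16; EF_Packaging design = 16+14 = 30
ES_Regulatory filing = max(EF_Pilot run=14, EF_QA=11, EF_Packaging design=30) = 30; EF_Regulatory filing = 30+7 = 37
Expected project duration μ = 37 days. Critical path: Supplier sourcing → Packaging design → Regulatory filing.

Backward pass:
LF_Regulatory filing = 37; LS_Regulatory filing = 37−7 = 30
LF_Packaging design = LS_Regulatory filing = 30; LS_Packaging design = 30−14 = 16
LF_QA = min(LS_Packaging design=16, LS_Regulatory filing=30) = 16; LS_QA = 16−11 = 5
LF_Pilot run = LS_Regulatory filing = 30; LS_Pilot run = 30−14 = 16
LF_Supplier sourcing = LS_Packaging design = 16; LS_Supplier sourcing = 16−16 = 0
Slack_QA = LS_QA − ES_QA = 5 − 0 = 5

5 days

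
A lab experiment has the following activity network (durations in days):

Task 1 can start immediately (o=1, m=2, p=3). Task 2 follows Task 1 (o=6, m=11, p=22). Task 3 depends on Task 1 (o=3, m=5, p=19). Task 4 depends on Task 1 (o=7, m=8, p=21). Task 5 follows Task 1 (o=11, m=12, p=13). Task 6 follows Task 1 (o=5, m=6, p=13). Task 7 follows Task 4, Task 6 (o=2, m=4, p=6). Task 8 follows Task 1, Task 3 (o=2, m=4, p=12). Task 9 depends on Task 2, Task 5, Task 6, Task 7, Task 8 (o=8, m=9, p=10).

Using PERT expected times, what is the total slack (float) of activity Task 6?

3 days

te_Task 1 = (1 + 4·2 + 3)/6 = 12/6 = 2
te_Task 2 = (6 + 4·11 + 22)/6 = 72/6 = 12
te_Task 3 = (3 + 4·5 + 19)/6 = 42/6 = 7
te_Task 4 = (7 + 4·8 + 21)/6 = 60/6 = 10
te_Task 5 = (11 + 4·12 + 13)/6 = 72/6 = 12
te_Task 6 = (5 + 4·6 + 13)/6 = 42/6 = 7
te_Task 7 = (2 + 4·4 + 6)/6 = 24/6 = 4
te_Task 8 = (2 + 4·4 + 12)/6 = 30/6 = 5
te_Task 9 = (8 + 4·9 + 10)/6 = 54/6 = 9

Forward pass:
ES_Task 1 = 0; EF_Task 1 = 2
ES_Task 2 = 2; EF_Task 2 = 2+12 = 14
ES_Task 3 = 2; EF_Task 3 = 2+7 = 9
ES_Task 4 = 2; EF_Task 4 = 2+10 = 12
ES_Task 5 = 2; EF_Task 5 = 2+12 = 14
ES_Task 6 = 2; EF_Task 6 = 2+7 = 9
ES_Task 7 = max(EF_Task 4=12, EF_Task 6=9) = 12; EF_Task 7 = 12+4 = 16
ES_Task 8 = max(EF_Task 1=2, EF_Task 3=9) = 9; EF_Task 8 = 9+5 = 14
ES_Task 9 = max(EF_Task 2=14, EF_Task 5=14, EF_Task 6=9, EF_Task 7=16, EF_Task 8=14) = 16; EF_Task 9 = 16+9 = 25
Expected project duration μ = 25 days. Critical path: Task 1 → Task 4 → Task 7 → Task 9.

Backward pass:
LF_Task 9 = 25; LS_Task 9 = 25−9 = 16
LF_Task 8 = LS_Task 9 = 16; LS_Task 8 = 16−5 = 11
LF_Task 7 = LS_Task 9 = 16; LS_Task 7 = 16−4 = 12
LF_Task 6 = min(LS_Task 7=12, LS_Task 9=16) = 12; LS_Task 6 = 12−7 = 5
LF_Task 5 = LS_Task 9 = 16; LS_Task 5 = 16−12 = 4
LF_Task 4 = LS_Task 7 = 12; LS_Task 4 = 12−10 = 2
LF_Task 3 = LS_Task 8 = 11; LS_Task 3 = 11−7 = 4
LF_Task 2 = LS_Task 9 = 16; LS_Task 2 = 16−12 = 4
LF_Task 1 = min(LS_Task 2=4, LS_Task 3=4, LS_Task 4=2, LS_Task 5=4, LS_Task 6=5, LS_Task 8=11) = 2; LS_Task 1 = 2−2 = 0
Slack_Task 6 = LS_Task 6 − ES_Task 6 = 5 − 2 = 3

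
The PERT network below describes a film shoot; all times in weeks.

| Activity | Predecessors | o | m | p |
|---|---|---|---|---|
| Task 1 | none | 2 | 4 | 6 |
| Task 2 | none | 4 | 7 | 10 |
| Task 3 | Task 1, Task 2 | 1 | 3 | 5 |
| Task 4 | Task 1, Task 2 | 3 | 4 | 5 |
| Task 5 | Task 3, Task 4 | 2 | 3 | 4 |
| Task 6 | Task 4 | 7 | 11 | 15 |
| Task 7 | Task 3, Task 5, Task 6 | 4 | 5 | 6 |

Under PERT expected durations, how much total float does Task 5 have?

te_Task 1 = (2 + 4·4 + 6)/6 = 24/6 = 4
te_Task 2 = (4 + 4·7 + 10)/6 = 42/6 = 7
te_Task 3 = (1 + 4·3 + 5)/6 = 18/6 = 3
te_Task 4 = (3 + 4·4 + 5)/6 = 24/6 = 4
te_Task 5 = (2 + 4·3 + 4)/6 = 18/6 = 3
te_Task 6 = (7 + 4·11 + 15)/6 = 66/6 = 11
te_Task 7 = (4 + 4·5 + 6)/6 = 30/6 = 5

Forward pass:
ES_Task 1 = 0; EF_Task 1 = 4
ES_Task 2 = 0; EF_Task 2 = 7
ES_Task 3 = max(EF_Task 1=4, EF_Task 2=7) = 7; EF_Task 3 = 7+3 = 10
ES_Task 4 = max(EF_Task 1=4, EF_Task 2=7) = 7; EF_Task 4 = 7+4 = 11
ES_Task 5 = max(EF_Task 3=10, EF_Task 4=11) = 11; EF_Task 5 = 11+3 = 14
ES_Task 6 = 11; EF_Task 6 = 11+11 = 22
ES_Task 7 = max(EF_Task 3=10, EF_Task 5=14, EF_Task 6=22) = 22; EF_Task 7 = 22+5 = 27
Expected project duration μ = 27 weeks. Critical path: Task 2 → Task 4 → Task 6 → Task 7.

Backward pass:
LF_Task 7 = 27; LS_Task 7 = 27−5 = 22
LF_Task 6 = LS_Task 7 = 22; LS_Task 6 = 22−11 = 11
LF_Task 5 = LS_Task 7 = 22; LS_Task 5 = 22−3 = 19
LF_Task 4 = min(LS_Task 5=19, LS_Task 6=11) = 11; LS_Task 4 = 11−4 = 7
LF_Task 3 = min(LS_Task 5=19, LS_Task 7=22) = 19; LS_Task 3 = 19−3 = 16
LF_Task 2 = min(LS_Task 3=16, LS_Task 4=7) = 7; LS_Task 2 = 7−7 = 0
LF_Task 1 = min(LS_Task 3=16, LS_Task 4=7) = 7; LS_Task 1 = 7−4 = 3
Slack_Task 5 = LS_Task 5 − ES_Task 5 = 19 − 11 = 8

8 weeks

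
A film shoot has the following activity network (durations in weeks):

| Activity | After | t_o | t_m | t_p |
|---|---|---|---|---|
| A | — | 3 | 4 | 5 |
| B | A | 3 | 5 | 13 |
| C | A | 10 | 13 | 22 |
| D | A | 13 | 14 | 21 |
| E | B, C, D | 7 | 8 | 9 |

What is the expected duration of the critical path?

te_A = (3 + 4·4 + 5)/6 = 24/6 = 4
te_B = (3 + 4·5 + 13)/6 = 36/6 = 6
te_C = (10 + 4·13 + 22)/6 = 84/6 = 14
te_D = (13 + 4·14 + 21)/6 = 90/6 = 15
te_E = (7 + 4·8 + 9)/6 = 48/6 = 8

Forward pass:
ES_A = 0; EF_A = 4
ES_B = 4; EF_B = 4+6 = 10
ES_C = 4; EF_C = 4+14 = 18
ES_D = 4; EF_D = 4+15 = 19
ES_E = max(EF_B=10, EF_C=18, EF_D=19) = 19; EF_E = 19+8 = 27
Expected project duration μ = 27 weeks. Critical path: A → D → E.

27 weeks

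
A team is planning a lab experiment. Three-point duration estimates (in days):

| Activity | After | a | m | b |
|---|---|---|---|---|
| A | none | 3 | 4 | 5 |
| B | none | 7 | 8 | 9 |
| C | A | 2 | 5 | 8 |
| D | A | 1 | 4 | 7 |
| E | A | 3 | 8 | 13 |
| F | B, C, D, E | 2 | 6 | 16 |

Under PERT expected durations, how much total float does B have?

te_A = (3 + 4·4 + 5)/6 = 24/6 = 4
te_B = (7 + 4·8 + 9)/6 = 48/6 = 8
te_C = (2 + 4·5 + 8)/6 = 30/6 = 5
te_D = (1 + 4·4 + 7)/6 = 24/6 = 4
te_E = (3 + 4·8 + 13)/6 = 48/6 = 8
te_F = (2 + 4·6 + 16)/6 = 42/6 = 7

Forward pass:
ES_A = 0; EF_A = 4
ES_B = 0; EF_B = 8
ES_C = 4; EF_C = 4+5 = 9
ES_D = 4; EF_D = 4+4 = 8
ES_E = 4; EF_E = 4+8 = 12
ES_F = max(EF_B=8, EF_C=9, EF_D=8, EF_E=12) = 12; EF_F = 12+7 = 19
Expected project duration μ = 19 days. Critical path: A → E → F.

Backward pass:
LF_F = 19; LS_F = 19−7 = 12
LF_E = LS_F = 12; LS_E = 12−8 = 4
LF_D = LS_F = 12; LS_D = 12−4 = 8
LF_C = LS_F = 12; LS_C = 12−5 = 7
LF_B = LS_F = 12; LS_B = 12−8 = 4
LF_A = min(LS_C=7, LS_D=8, LS_E=4) = 4; LS_A = 4−4 = 0
Slack_B = LS_B − ES_B = 4 − 0 = 4

4 days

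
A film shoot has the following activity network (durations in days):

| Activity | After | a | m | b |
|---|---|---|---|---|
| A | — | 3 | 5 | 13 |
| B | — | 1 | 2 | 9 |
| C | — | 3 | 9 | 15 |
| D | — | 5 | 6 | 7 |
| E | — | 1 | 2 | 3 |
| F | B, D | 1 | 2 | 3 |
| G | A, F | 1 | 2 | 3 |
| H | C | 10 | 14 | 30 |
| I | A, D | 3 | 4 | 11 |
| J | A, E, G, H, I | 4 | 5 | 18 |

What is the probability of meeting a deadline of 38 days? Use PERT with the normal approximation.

0.907

te_A = (3 + 4·5 + 13)/6 = 36/6 = 6; σ²_A = ((13−3)/6)² = 2.778
te_B = (1 + 4·2 + 9)/6 = 18/6 = 3; σ²_B = ((9−1)/6)² = 1.778
te_C = (3 + 4·9 + 15)/6 = 54/6 = 9; σ²_C = ((15−3)/6)² = 4.000
te_D = (5 + 4·6 + 7)/6 = 36/6 = 6; σ²_D = ((7−5)/6)² = 0.111
te_E = (1 + 4·2 + 3)/6 = 12/6 = 2; σ²_E = ((3−1)/6)² = 0.111
te_F = (1 + 4·2 + 3)/6 = 12/6 = 2; σ²_F = ((3−1)/6)² = 0.111
te_G = (1 + 4·2 + 3)/6 = 12/6 = 2; σ²_G = ((3−1)/6)² = 0.111
te_H = (10 + 4·14 + 30)/6 = 96/6 = 16; σ²_H = ((30−10)/6)² = 11.111
te_I = (3 + 4·4 + 11)/6 = 30/6 = 5; σ²_I = ((11−3)/6)² = 1.778
te_J = (4 + 4·5 + 18)/6 = 42/6 = 7; σ²_J = ((18−4)/6)² = 5.444

Forward pass:
ES_A = 0; EF_A = 6
ES_B = 0; EF_B = 3
ES_C = 0; EF_C = 9
ES_D = 0; EF_D = 6
ES_E = 0; EF_E = 2
ES_F = max(EF_B=3, EF_D=6) = 6; EF_F = 6+2 = 8
ES_G = max(EF_A=6, EF_F=8) = 8; EF_G = 8+2 = 10
ES_H = 9; EF_H = 9+16 = 25
ES_I = max(EF_A=6, EF_D=6) = 6; EF_I = 6+5 = 11
ES_J = max(EF_A=6, EF_E=2, EF_G=10, EF_H=25, EF_I=11) = 25; EF_J = 25+7 = 32
Expected project duration μ = 32 days. Critical path: C → H → J.

Variance along critical path = 4.000 + 11.111 + 5.444 = 20.556; σ = √20.556 = 4.534 days.
Z = (38 − 32) / 4.534 = 1.323
P(T ≤ 38) = Φ(1.323) ≈ 0.907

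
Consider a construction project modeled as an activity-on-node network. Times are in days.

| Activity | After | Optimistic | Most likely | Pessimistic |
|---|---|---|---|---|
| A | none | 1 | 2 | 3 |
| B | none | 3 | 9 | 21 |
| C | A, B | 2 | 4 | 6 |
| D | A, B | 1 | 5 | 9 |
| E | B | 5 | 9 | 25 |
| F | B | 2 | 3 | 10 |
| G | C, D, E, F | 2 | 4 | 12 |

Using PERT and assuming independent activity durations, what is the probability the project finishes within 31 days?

0.852

te_A = (1 + 4·2 + 3)/6 = 12/6 = 2; σ²_A = ((3−1)/6)² = 0.111
te_B = (3 + 4·9 + 21)/6 = 60/6 = 10; σ²_B = ((21−3)/6)² = 9.000
te_C = (2 + 4·4 + 6)/6 = 24/6 = 4; σ²_C = ((6−2)/6)² = 0.444
te_D = (1 + 4·5 + 9)/6 = 30/6 = 5; σ²_D = ((9−1)/6)² = 1.778
te_E = (5 + 4·9 + 25)/6 = 66/6 = 11; σ²_E = ((25−5)/6)² = 11.111
te_F = (2 + 4·3 + 10)/6 = 24/6 = 4; σ²_F = ((10−2)/6)² = 1.778
te_G = (2 + 4·4 + 12)/6 = 30/6 = 5; σ²_G = ((12−2)/6)² = 2.778

Forward pass:
ES_A = 0; EF_A = 2
ES_B = 0; EF_B = 10
ES_C = max(EF_A=2, EF_B=10) = 10; EF_C = 10+4 = 14
ES_D = max(EF_A=2, EF_B=10) = 10; EF_D = 10+5 = 15
ES_E = 10; EF_E = 10+11 = 21
ES_F = 10; EF_F = 10+4 = 14
ES_G = max(EF_C=14, EF_D=15, EF_E=21, EF_F=14) = 21; EF_G = 21+5 = 26
Expected project duration μ = 26 days. Critical path: B → E → G.

Variance along critical path = 9.000 + 11.111 + 2.778 = 22.889; σ = √22.889 = 4.784 days.
Z = (31 − 26) / 4.784 = 1.045
P(T ≤ 31) = Φ(1.045) ≈ 0.852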